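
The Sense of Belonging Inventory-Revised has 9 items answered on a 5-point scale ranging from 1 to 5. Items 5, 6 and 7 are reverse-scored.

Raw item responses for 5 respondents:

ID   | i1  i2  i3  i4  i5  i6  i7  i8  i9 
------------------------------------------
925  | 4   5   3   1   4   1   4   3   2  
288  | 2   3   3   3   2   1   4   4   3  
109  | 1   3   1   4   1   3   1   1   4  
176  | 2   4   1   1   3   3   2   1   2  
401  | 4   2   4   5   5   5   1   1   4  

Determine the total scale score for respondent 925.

27

Respondent 925 raw: 4, 5, 3, 1, 4, 1, 4, 3, 2.
Reverse-coded (on a 1–5 scale, reversed = 6 − raw):
  item 1: 4
  item 2: 5
  item 3: 3
  item 4: 1
  item 5: 6 − 4 = 2
  item 6: 6 − 1 = 5
  item 7: 6 − 4 = 2
  item 8: 3
  item 9: 2
Sum = 4 + 5 + 3 + 1 + 2 + 5 + 2 + 3 + 2 = 27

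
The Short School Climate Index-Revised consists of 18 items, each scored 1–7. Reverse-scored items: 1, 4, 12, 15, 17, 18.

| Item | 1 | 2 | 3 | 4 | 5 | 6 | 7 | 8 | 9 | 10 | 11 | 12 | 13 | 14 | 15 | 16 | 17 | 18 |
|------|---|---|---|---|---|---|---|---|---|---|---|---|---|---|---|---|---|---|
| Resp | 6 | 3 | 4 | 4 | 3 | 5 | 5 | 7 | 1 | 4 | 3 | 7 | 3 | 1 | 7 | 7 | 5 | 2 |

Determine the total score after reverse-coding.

63

Reversing items 1, 4, 12, 15, 17 and 18 with 8 − raw:
Total = (8−6) + 3 + 4 + (8−4) + 3 + 5 + 5 + 7 + 1 + 4 + 3 + (8−7) + 3 + 1 + (8−7) + 7 + (8−5) + (8−2)
      = 2 + 3 + 4 + 4 + 3 + 5 + 5 + 7 + 1 + 4 + 3 + 1 + 3 + 1 + 1 + 7 + 3 + 6 = 63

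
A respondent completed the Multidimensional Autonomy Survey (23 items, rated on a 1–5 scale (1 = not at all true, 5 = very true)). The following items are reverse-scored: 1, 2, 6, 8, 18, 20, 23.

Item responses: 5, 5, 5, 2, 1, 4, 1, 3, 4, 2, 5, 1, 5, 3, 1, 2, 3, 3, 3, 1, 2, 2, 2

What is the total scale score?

61

Reverse-coded items (reversed = (1+5) − raw = 6 − raw):
  item 1: 6 − 5 = 1
  item 2: 6 − 5 = 1
  item 6: 6 − 4 = 2
  item 8: 6 − 3 = 3
  item 18: 6 − 3 = 3
  item 20: 6 − 1 = 5
  item 23: 6 − 2 = 4
Scored items: 1, 1, 5, 2, 1, 2, 1, 3, 4, 2, 5, 1, 5, 3, 1, 2, 3, 3, 3, 5, 2, 2, 4
Total = 1 + 1 + 5 + 2 + 1 + 2 + 1 + 3 + 4 + 2 + 5 + 1 + 5 + 3 + 1 + 2 + 3 + 3 + 3 + 5 + 2 + 2 + 4 = 61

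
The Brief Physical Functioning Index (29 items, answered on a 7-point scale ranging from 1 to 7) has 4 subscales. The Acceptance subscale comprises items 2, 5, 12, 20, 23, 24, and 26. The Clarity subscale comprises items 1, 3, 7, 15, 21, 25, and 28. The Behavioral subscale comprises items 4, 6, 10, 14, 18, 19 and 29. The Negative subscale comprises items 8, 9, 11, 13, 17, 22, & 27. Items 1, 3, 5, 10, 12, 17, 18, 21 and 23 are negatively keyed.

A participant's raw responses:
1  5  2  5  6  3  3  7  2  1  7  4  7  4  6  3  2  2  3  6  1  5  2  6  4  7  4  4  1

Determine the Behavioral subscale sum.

Behavioral items: 4, 6, 10, 14, 18, 19, 29.
Of these, items 10 & 18 are negatively keyed; reversed = (1+7) − raw = 8 − raw.
  item 4: 5
  item 6: 3
  item 10: 8 − 1 = 7
  item 14: 4
  item 18: 8 − 2 = 6
  item 19: 3
  item 29: 1
Sum = 5 + 3 + 7 + 4 + 6 + 3 + 1 = 29

29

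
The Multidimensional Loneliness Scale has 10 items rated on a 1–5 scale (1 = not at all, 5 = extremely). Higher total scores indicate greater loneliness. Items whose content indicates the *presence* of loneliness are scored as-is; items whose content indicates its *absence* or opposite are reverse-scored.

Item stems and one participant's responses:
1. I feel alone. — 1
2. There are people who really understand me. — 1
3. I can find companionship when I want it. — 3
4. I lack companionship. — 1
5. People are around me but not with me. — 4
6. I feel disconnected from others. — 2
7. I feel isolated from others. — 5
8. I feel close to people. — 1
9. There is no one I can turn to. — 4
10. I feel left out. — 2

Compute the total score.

32

Items 2, 3, 8 describe the absence/opposite of loneliness → reverse-score.
reversed = (1+5) − raw = 6 − raw.
  item 1: 1
  item 2: 6 − 1 = 5
  item 3: 6 − 3 = 3
  item 4: 1
  item 5: 4
  item 6: 2
  item 7: 5
  item 8: 6 − 1 = 5
  item 9: 4
  item 10: 2
Total = 1 + 5 + 3 + 1 + 4 + 2 + 5 + 5 + 4 + 2 = 32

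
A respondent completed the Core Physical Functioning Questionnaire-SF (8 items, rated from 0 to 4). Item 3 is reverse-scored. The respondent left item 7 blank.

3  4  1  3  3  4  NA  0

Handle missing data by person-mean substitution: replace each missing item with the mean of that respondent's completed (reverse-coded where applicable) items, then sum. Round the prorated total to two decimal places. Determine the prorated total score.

22.86

Reverse-coded (reversed = (0+4) − raw = 4 − raw):
  item 3: 4 − 1 = 3
Completed scored items (7 of 8): 3, 4, 3, 3, 3, 4, 0; sum = 20.
Person mean = 20 / 7 ≈ 2.8571
Prorated total = (20 / 7) × 8 = 22.86 (to 2 dp)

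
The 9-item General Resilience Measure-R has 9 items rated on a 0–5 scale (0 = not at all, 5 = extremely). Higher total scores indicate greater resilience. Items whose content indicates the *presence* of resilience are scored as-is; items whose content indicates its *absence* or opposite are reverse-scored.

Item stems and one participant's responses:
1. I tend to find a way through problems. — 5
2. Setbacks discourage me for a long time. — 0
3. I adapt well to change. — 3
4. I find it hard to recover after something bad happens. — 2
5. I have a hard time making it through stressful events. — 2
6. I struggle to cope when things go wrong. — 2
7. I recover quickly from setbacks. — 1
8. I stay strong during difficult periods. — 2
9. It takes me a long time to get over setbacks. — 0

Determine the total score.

30

Items 2, 4, 5, 6, 9 describe the absence/opposite of resilience → reverse-score.
reverse-coded value = 5 − response.
  item 1: 5
  item 2: 5 − 0 = 5
  item 3: 3
  item 4: 5 − 2 = 3
  item 5: 5 − 2 = 3
  item 6: 5 − 2 = 3
  item 7: 1
  item 8: 2
  item 9: 5 − 0 = 5
Total = 5 + 5 + 3 + 3 + 3 + 3 + 1 + 2 + 5 = 30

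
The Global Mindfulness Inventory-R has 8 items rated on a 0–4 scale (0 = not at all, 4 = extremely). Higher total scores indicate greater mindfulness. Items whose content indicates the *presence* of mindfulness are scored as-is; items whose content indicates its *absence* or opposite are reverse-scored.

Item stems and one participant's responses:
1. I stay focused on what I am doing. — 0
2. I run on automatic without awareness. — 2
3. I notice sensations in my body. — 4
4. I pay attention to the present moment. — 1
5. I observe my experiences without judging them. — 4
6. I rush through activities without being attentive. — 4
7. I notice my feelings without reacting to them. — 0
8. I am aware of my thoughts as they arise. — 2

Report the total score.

13

Items 2, 6 describe the absence/opposite of mindfulness → reverse-score.
reversed = (0+4) − raw = 4 − raw.
  item 1: 0
  item 2: 4 − 2 = 2
  item 3: 4
  item 4: 1
  item 5: 4
  item 6: 4 − 4 = 0
  item 7: 0
  item 8: 2
Total = 0 + 2 + 4 + 1 + 4 + 0 + 0 + 2 = 13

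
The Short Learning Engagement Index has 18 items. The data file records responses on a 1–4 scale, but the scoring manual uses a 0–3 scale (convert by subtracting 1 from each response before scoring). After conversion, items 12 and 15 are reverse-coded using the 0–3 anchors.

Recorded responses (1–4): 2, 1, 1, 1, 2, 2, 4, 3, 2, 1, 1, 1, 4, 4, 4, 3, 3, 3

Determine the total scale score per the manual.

24

Convert to 0–3: 1, 0, 0, 0, 1, 1, 3, 2, 1, 0, 0, 0, 3, 3, 3, 2, 2, 2
Reverse-coded (on a 0–3 scale, reversed = 3 − raw):
  item 12: 3 − 0 = 3
  item 15: 3 − 3 = 0
Scored: 1, 0, 0, 0, 1, 1, 3, 2, 1, 0, 0, 3, 3, 3, 0, 2, 2, 2
Total = 24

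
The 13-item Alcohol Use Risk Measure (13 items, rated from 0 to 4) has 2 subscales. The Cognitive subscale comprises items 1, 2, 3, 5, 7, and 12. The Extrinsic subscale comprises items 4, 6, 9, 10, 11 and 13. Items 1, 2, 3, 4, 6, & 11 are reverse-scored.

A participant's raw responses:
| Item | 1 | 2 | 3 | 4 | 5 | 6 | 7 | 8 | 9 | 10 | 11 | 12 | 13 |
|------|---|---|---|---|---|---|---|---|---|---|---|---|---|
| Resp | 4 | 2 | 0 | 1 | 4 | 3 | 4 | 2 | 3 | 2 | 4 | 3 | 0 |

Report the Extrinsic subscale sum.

9

Extrinsic items: 4, 6, 9, 10, 11, 13.
Of these, items 4, 6, & 11 are reverse-scored; on a 0–4 scale, reversed = 4 − raw.
  item 4: 4 − 1 = 3
  item 6: 4 − 3 = 1
  item 9: 3
  item 10: 2
  item 11: 4 − 4 = 0
  item 13: 0
Sum = 3 + 1 + 3 + 2 + 0 + 0 = 9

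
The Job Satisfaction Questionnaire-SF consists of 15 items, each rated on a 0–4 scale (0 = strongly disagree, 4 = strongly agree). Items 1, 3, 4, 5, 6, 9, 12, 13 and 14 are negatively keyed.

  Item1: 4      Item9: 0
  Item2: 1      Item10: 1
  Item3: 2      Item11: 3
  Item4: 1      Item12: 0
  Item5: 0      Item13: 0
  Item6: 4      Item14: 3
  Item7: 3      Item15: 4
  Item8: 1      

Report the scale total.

35

Apply reverse scoring (reversed = (0+4) − raw = 4 − raw):
  item 1: 4 − 4 = 0
  item 3: 4 − 2 = 2
  item 4: 4 − 1 = 3
  item 5: 4 − 0 = 4
  item 6: 4 − 4 = 0
  item 9: 4 − 0 = 4
  item 12: 4 − 0 = 4
  item 13: 4 − 0 = 4
  item 14: 4 − 3 = 1
After reverse-coding: 0, 1, 2, 3, 4, 0, 3, 1, 4, 1, 3, 4, 4, 1, 4
Total = 0 + 1 + 2 + 3 + 4 + 0 + 3 + 1 + 4 + 1 + 3 + 4 + 4 + 1 + 4 = 35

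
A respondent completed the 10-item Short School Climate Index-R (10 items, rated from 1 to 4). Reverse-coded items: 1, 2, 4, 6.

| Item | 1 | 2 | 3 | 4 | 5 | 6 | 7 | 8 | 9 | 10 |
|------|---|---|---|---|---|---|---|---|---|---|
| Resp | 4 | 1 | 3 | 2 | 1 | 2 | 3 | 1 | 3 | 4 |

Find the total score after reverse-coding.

Reverse-coded items (on a 1–4 scale, reversed = 5 − raw):
  item 1: 5 − 4 = 1
  item 2: 5 − 1 = 4
  item 4: 5 − 2 = 3
  item 6: 5 − 2 = 3
After reverse-coding: 1, 4, 3, 3, 1, 3, 3, 1, 3, 4
Total = 1 + 4 + 3 + 3 + 1 + 3 + 3 + 1 + 3 + 4 = 26

26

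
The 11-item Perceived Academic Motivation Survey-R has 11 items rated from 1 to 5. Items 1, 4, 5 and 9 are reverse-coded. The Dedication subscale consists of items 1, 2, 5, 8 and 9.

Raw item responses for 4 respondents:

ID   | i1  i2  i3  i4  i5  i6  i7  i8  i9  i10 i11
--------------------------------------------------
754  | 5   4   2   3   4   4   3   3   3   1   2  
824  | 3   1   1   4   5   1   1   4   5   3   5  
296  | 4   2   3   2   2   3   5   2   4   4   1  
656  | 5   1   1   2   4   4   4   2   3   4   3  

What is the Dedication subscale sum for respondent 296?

12

Respondent 296 raw: 4, 2, 3, 2, 2, 3, 5, 2, 4, 4, 1.
Dedication items: 1, 2, 5, 8, 9.
Reverse-coded (reverse-coded value = 6 − response):
  item 1: 6 − 4 = 2
  item 2: 2
  item 5: 6 − 2 = 4
  item 8: 2
  item 9: 6 − 4 = 2
Sum = 2 + 2 + 4 + 2 + 2 = 12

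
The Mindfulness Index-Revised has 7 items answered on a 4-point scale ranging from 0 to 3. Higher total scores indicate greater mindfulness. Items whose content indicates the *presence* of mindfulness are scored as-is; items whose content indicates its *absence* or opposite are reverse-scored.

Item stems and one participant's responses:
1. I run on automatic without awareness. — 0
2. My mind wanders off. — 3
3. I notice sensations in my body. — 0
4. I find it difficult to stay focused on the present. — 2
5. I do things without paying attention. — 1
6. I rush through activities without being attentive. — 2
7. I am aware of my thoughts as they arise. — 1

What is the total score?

8

Items 1, 2, 4, 5, 6 describe the absence/opposite of mindfulness → reverse-score.
on a 0–3 scale, reversed = 3 − raw.
  item 1: 3 − 0 = 3
  item 2: 3 − 3 = 0
  item 3: 0
  item 4: 3 − 2 = 1
  item 5: 3 − 1 = 2
  item 6: 3 − 2 = 1
  item 7: 1
Total = 3 + 0 + 0 + 1 + 2 + 1 + 1 = 8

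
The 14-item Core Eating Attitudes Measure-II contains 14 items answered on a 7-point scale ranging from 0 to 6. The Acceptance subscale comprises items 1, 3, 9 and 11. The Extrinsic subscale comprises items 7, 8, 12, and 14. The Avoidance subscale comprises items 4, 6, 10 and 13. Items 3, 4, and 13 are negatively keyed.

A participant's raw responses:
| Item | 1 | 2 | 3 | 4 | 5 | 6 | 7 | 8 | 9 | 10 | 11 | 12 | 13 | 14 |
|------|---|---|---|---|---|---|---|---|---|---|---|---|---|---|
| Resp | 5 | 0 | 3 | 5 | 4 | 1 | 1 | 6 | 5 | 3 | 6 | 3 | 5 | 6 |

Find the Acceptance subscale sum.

19

Acceptance items: 1, 3, 9, 11.
Of these, item 3 is negatively keyed; on a 0–6 scale, reversed = 6 − raw.
  item 1: 5
  item 3: 6 − 3 = 3
  item 9: 5
  item 11: 6
Sum = 5 + 3 + 5 + 6 = 19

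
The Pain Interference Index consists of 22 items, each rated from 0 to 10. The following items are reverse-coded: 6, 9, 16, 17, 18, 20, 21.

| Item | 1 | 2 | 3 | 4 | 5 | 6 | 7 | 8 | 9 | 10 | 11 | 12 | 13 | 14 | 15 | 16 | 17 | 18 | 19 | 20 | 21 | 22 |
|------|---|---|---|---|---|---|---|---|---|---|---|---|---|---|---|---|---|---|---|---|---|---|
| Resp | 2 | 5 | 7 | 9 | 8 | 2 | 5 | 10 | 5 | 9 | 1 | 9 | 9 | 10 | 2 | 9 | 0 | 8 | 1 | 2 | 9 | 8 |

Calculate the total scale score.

130

Raw sum = 130. Reverse-coded items: 6, 9, 16, 17, 18, 20, 21; their raw sum = 35.
Each reversal replaces raw with 10 − raw, changing the total by 10 − 2·raw per item.
Total = 130 + 7·10 − 2·35 = 130 + 70 − 70 = 130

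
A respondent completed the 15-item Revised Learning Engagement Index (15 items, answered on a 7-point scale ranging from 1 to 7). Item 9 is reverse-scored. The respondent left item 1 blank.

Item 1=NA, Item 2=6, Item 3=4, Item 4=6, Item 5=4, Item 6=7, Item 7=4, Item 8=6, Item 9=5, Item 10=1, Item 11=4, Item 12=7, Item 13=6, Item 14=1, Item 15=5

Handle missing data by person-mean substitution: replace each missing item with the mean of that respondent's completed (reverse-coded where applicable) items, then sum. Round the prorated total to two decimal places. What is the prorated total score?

Reverse-coded (reverse-coded value = 8 − response):
  item 9: 8 − 5 = 3
Completed scored items (14 of 15): 6, 4, 6, 4, 7, 4, 6, 3, 1, 4, 7, 6, 1, 5; sum = 64.
Person mean = 64 / 14 ≈ 4.5714
Prorated total = (64 / 14) × 15 = 68.57 (to 2 dp)

68.57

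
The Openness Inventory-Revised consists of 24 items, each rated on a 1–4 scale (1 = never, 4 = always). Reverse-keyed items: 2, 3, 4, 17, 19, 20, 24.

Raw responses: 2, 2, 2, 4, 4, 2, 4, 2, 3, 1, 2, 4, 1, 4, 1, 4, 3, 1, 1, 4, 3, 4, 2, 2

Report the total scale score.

61

Reversing items 2, 3, 4, 17, 19, 20, and 24 with 5 − raw:
Total = 2 + (5−2) + (5−2) + (5−4) + 4 + 2 + 4 + 2 + 3 + 1 + 2 + 4 + 1 + 4 + 1 + 4 + (5−3) + 1 + (5−1) + (5−4) + 3 + 4 + 2 + (5−2)
      = 2 + 3 + 3 + 1 + 4 + 2 + 4 + 2 + 3 + 1 + 2 + 4 + 1 + 4 + 1 + 4 + 2 + 1 + 4 + 1 + 3 + 4 + 2 + 3 = 61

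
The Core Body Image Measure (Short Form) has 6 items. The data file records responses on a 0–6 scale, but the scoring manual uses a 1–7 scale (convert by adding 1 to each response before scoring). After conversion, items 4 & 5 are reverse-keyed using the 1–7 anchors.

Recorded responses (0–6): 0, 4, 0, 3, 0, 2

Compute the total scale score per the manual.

21

Convert to 1–7: 1, 5, 1, 4, 1, 3
Reverse-coded (on a 1–7 scale, reversed = 8 − raw):
  item 4: 8 − 4 = 4
  item 5: 8 − 1 = 7
Scored: 1, 5, 1, 4, 7, 3
Total = 21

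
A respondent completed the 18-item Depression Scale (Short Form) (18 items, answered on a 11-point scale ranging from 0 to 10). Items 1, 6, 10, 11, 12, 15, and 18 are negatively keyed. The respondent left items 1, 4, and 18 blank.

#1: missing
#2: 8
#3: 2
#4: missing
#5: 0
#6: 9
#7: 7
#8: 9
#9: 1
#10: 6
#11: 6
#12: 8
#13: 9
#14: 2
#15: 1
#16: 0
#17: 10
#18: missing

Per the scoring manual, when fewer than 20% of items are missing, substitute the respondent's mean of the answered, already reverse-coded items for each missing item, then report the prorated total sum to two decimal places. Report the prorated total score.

81.60

Reverse-coded (reversed = (0+10) − raw = 10 − raw):
  item 6: 10 − 9 = 1
  item 10: 10 − 6 = 4
  item 11: 10 − 6 = 4
  item 12: 10 − 8 = 2
  item 15: 10 − 1 = 9
Completed scored items (15 of 18): 8, 2, 0, 1, 7, 9, 1, 4, 4, 2, 9, 2, 9, 0, 10; sum = 68.
Person mean = 68 / 15 ≈ 4.5333
Prorated total = (68 / 15) × 18 = 81.60 (to 2 dp)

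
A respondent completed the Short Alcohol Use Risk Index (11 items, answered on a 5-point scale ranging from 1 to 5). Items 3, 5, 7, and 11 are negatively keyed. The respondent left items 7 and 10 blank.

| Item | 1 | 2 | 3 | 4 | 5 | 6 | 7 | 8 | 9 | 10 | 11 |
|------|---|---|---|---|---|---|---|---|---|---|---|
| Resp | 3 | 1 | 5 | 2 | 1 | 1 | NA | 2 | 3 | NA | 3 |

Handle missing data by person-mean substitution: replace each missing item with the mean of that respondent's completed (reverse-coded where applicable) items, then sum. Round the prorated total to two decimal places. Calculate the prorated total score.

25.67

Reverse-coded (reversed = (1+5) − raw = 6 − raw):
  item 3: 6 − 5 = 1
  item 5: 6 − 1 = 5
  item 11: 6 − 3 = 3
Completed scored items (9 of 11): 3, 1, 1, 2, 5, 1, 2, 3, 3; sum = 21.
Person mean = 21 / 9 ≈ 2.3333
Prorated total = (21 / 9) × 11 = 25.67 (to 2 dp)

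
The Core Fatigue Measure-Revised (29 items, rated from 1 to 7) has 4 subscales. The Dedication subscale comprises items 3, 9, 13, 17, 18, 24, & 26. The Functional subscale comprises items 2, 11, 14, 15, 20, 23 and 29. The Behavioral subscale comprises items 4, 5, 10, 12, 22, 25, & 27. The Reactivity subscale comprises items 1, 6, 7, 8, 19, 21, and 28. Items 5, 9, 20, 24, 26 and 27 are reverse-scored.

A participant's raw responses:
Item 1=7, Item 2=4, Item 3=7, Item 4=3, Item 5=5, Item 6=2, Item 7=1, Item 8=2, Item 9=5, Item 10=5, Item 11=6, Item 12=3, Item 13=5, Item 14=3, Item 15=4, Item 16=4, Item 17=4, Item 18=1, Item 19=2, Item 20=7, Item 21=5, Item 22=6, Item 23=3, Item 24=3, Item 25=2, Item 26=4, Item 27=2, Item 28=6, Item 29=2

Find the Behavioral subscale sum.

Behavioral items: 4, 5, 10, 12, 22, 25, 27.
Of these, items 5 & 27 are reverse-scored; on a 1–7 scale, reversed = 8 − raw.
  item 4: 3
  item 5: 8 − 5 = 3
  item 10: 5
  item 12: 3
  item 22: 6
  item 25: 2
  item 27: 8 − 2 = 6
Sum = 3 + 3 + 5 + 3 + 6 + 2 + 6 = 28

28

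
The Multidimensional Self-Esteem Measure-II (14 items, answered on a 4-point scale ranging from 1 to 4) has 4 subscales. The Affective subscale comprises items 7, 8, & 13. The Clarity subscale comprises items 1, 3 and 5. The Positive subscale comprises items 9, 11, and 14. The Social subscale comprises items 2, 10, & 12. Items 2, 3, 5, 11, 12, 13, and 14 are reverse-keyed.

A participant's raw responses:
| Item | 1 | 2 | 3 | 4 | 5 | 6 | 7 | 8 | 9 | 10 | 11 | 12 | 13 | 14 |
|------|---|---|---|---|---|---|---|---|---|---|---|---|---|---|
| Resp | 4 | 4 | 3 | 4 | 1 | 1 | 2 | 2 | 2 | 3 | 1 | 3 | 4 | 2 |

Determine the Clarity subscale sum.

Clarity items: 1, 3, 5.
Of these, items 3 & 5 are reverse-keyed; reversed = (1+4) − raw = 5 − raw.
  item 1: 4
  item 3: 5 − 3 = 2
  item 5: 5 − 1 = 4
Sum = 4 + 2 + 4 = 10

10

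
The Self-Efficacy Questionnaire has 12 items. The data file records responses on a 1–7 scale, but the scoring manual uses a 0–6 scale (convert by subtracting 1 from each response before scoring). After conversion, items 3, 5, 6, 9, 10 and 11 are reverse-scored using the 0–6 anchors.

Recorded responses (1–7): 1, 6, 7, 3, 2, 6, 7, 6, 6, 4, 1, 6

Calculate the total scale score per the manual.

Convert to 0–6: 0, 5, 6, 2, 1, 5, 6, 5, 5, 3, 0, 5
Reverse-coded (reversed = (0+6) − raw = 6 − raw):
  item 3: 6 − 6 = 0
  item 5: 6 − 1 = 5
  item 6: 6 − 5 = 1
  item 9: 6 − 5 = 1
  item 10: 6 − 3 = 3
  item 11: 6 − 0 = 6
Scored: 0, 5, 0, 2, 5, 1, 6, 5, 1, 3, 6, 5
Total = 39

39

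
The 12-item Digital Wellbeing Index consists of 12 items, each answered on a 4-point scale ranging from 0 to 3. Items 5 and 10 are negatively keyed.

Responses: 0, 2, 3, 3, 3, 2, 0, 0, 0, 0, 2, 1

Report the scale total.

16

Apply reverse scoring (on a 0–3 scale, reversed = 3 − raw):
  item 5: 3 − 3 = 0
  item 10: 3 − 0 = 3
Scored items: 0, 2, 3, 3, 0, 2, 0, 0, 0, 3, 2, 1
Total = 0 + 2 + 3 + 3 + 0 + 2 + 0 + 0 + 0 + 3 + 2 + 1 = 16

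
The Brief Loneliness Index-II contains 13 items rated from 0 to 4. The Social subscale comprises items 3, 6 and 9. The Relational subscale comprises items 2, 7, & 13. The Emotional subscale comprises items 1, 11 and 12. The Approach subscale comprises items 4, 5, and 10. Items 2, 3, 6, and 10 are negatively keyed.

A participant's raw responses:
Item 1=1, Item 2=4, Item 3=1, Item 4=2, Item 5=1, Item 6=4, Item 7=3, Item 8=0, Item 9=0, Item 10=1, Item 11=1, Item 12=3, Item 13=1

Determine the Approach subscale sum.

6

Approach items: 4, 5, 10.
Of these, item 10 is negatively keyed; reverse-coded value = 4 − response.
  item 4: 2
  item 5: 1
  item 10: 4 − 1 = 3
Sum = 2 + 1 + 3 = 6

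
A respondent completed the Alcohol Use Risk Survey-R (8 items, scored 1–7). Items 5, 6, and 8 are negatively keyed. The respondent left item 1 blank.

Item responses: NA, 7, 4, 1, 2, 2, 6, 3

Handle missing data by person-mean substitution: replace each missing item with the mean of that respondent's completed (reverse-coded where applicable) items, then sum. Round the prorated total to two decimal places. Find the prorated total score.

Reverse-coded (reverse-coded value = 8 − response):
  item 5: 8 − 2 = 6
  item 6: 8 − 2 = 6
  item 8: 8 − 3 = 5
Completed scored items (7 of 8): 7, 4, 1, 6, 6, 6, 5; sum = 35.
Person mean = 35 / 7 ≈ 5.0000
Prorated total = (35 / 7) × 8 = 40.00 (to 2 dp)

40.00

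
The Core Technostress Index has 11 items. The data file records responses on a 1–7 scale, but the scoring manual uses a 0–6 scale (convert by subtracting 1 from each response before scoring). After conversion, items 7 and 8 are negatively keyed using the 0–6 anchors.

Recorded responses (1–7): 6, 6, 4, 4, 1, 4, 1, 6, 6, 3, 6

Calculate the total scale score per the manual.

Convert to 0–6: 5, 5, 3, 3, 0, 3, 0, 5, 5, 2, 5
Reverse-coded (reversed = (0+6) − raw = 6 − raw):
  item 7: 6 − 0 = 6
  item 8: 6 − 5 = 1
Scored: 5, 5, 3, 3, 0, 3, 6, 1, 5, 2, 5
Total = 38

38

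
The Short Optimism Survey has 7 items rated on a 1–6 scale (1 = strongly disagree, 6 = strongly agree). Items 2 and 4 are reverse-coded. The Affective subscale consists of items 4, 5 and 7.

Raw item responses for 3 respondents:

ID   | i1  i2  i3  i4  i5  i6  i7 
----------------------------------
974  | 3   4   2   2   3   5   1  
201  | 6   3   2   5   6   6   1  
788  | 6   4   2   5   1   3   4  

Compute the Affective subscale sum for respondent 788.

Respondent 788 raw: 6, 4, 2, 5, 1, 3, 4.
Affective items: 4, 5, 7.
Reverse-coded (on a 1–6 scale, reversed = 7 − raw):
  item 4: 7 − 5 = 2
  item 5: 1
  item 7: 4
Sum = 2 + 1 + 4 = 7

7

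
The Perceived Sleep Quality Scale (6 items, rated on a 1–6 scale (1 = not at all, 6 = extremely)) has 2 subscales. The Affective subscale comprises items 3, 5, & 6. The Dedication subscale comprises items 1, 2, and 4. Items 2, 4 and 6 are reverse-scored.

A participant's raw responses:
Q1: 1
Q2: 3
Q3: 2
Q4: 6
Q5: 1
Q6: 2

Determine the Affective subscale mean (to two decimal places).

Affective items: 3, 5, 6.
Of these, item 6 is reverse-scored; reversed = (1+6) − raw = 7 − raw.
  item 3: 2
  item 5: 1
  item 6: 7 − 2 = 5
Sum = 2 + 1 + 5 = 8
Mean = 8 / 3 = 2.67

2.67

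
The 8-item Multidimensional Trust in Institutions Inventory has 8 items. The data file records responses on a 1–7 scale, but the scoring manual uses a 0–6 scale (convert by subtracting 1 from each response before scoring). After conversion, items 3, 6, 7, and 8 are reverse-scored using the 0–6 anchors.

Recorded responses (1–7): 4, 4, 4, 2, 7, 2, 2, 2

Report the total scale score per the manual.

31

Convert to 0–6: 3, 3, 3, 1, 6, 1, 1, 1
Reverse-coded (reverse-coded value = 6 − response):
  item 3: 6 − 3 = 3
  item 6: 6 − 1 = 5
  item 7: 6 − 1 = 5
  item 8: 6 − 1 = 5
Scored: 3, 3, 3, 1, 6, 5, 5, 5
Total = 31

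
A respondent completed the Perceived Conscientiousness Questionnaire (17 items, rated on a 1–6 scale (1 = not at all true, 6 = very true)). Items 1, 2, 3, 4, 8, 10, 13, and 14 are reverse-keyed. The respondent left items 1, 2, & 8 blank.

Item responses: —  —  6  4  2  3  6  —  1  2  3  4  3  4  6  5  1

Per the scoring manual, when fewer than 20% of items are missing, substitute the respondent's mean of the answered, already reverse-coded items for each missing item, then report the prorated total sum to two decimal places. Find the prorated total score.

57.07

Reverse-coded (reversed = (1+6) − raw = 7 − raw):
  item 3: 7 − 6 = 1
  item 4: 7 − 4 = 3
  item 10: 7 − 2 = 5
  item 13: 7 − 3 = 4
  item 14: 7 − 4 = 3
Completed scored items (14 of 17): 1, 3, 2, 3, 6, 1, 5, 3, 4, 4, 3, 6, 5, 1; sum = 47.
Person mean = 47 / 14 ≈ 3.3571
Prorated total = (47 / 14) × 17 = 57.07 (to 2 dp)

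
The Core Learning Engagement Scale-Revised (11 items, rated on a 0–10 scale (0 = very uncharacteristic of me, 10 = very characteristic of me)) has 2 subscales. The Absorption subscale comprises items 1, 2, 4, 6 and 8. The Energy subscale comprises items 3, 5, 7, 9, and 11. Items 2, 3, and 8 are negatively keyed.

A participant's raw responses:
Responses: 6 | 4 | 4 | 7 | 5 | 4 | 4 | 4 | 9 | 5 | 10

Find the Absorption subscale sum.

29

Absorption items: 1, 2, 4, 6, 8.
Of these, items 2 and 8 are negatively keyed; on a 0–10 scale, reversed = 10 − raw.
  item 1: 6
  item 2: 10 − 4 = 6
  item 4: 7
  item 6: 4
  item 8: 10 − 4 = 6
Sum = 6 + 6 + 7 + 4 + 6 = 29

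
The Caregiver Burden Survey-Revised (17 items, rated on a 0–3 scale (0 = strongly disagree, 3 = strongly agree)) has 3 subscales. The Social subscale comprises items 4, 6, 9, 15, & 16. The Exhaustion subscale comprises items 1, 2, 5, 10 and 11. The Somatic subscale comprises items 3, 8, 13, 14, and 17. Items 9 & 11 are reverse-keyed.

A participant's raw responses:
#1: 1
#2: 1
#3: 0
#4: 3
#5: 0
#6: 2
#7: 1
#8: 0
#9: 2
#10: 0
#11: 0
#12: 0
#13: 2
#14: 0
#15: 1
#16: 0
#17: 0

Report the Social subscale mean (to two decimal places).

Social items: 4, 6, 9, 15, 16.
Of these, item 9 is reverse-keyed; on a 0–3 scale, reversed = 3 − raw.
  item 4: 3
  item 6: 2
  item 9: 3 − 2 = 1
  item 15: 1
  item 16: 0
Sum = 3 + 2 + 1 + 1 + 0 = 7
Mean = 7 / 5 = 1.40

1.40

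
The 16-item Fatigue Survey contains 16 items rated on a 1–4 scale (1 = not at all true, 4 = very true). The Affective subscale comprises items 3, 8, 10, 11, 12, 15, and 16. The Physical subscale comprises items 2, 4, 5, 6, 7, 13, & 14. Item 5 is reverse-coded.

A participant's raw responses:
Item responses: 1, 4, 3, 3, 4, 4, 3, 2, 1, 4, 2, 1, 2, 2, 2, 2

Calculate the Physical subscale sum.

19

Physical items: 2, 4, 5, 6, 7, 13, 14.
Of these, item 5 is reverse-coded; reversed = (1+4) − raw = 5 − raw.
  item 2: 4
  item 4: 3
  item 5: 5 − 4 = 1
  item 6: 4
  item 7: 3
  item 13: 2
  item 14: 2
Sum = 4 + 3 + 1 + 4 + 3 + 2 + 2 = 19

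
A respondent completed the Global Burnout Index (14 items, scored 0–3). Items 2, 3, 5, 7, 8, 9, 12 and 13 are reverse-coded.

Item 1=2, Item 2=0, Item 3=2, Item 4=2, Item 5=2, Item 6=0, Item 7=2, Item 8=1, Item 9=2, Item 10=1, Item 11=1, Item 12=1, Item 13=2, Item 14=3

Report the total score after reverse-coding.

21

Reverse-coded items use 3 − raw:
  item 2: 3 − 0 = 3
  item 3: 3 − 2 = 1
  item 5: 3 − 2 = 1
  item 7: 3 − 2 = 1
  item 8: 3 − 1 = 2
  item 9: 3 − 2 = 1
  item 12: 3 − 1 = 2
  item 13: 3 − 2 = 1
After reverse-coding: 2, 3, 1, 2, 1, 0, 1, 2, 1, 1, 1, 2, 1, 3
Total = 2 + 3 + 1 + 2 + 1 + 0 + 1 + 2 + 1 + 1 + 1 + 2 + 1 + 3 = 21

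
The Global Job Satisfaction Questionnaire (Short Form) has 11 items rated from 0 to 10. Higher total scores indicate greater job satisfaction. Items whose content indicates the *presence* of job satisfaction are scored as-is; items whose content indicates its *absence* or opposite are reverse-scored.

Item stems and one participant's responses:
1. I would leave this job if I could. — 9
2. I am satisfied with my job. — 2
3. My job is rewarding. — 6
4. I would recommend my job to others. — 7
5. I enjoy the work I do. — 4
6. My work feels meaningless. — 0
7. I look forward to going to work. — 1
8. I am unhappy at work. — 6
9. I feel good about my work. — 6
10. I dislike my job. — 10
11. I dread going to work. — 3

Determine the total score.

48

Items 1, 6, 8, 10, 11 describe the absence/opposite of job satisfaction → reverse-score.
on a 0–10 scale, reversed = 10 − raw.
  item 1: 10 − 9 = 1
  item 2: 2
  item 3: 6
  item 4: 7
  item 5: 4
  item 6: 10 − 0 = 10
  item 7: 1
  item 8: 10 − 6 = 4
  item 9: 6
  item 10: 10 − 10 = 0
  item 11: 10 − 3 = 7
Total = 1 + 2 + 6 + 7 + 4 + 10 + 1 + 4 + 6 + 0 + 7 = 48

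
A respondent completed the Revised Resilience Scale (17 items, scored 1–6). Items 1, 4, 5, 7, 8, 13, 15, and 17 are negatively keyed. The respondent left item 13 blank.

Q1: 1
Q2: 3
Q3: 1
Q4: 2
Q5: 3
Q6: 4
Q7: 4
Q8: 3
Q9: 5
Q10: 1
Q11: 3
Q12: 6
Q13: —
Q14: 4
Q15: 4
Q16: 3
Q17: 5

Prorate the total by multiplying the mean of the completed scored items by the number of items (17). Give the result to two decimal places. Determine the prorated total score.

Reverse-coded (reversed = (1+6) − raw = 7 − raw):
  item 1: 7 − 1 = 6
  item 4: 7 − 2 = 5
  item 5: 7 − 3 = 4
  item 7: 7 − 4 = 3
  item 8: 7 − 3 = 4
  item 15: 7 − 4 = 3
  item 17: 7 − 5 = 2
Completed scored items (16 of 17): 6, 3, 1, 5, 4, 4, 3, 4, 5, 1, 3, 6, 4, 3, 3, 2; sum = 57.
Person mean = 57 / 16 ≈ 3.5625
Prorated total = (57 / 16) × 17 = 60.56 (to 2 dp)

60.56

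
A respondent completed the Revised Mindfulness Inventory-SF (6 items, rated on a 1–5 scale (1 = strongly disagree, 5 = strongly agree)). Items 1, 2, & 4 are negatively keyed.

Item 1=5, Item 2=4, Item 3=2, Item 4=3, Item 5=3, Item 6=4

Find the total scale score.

15

Raw sum = 21. Negatively keyed items: 1, 2, 4; their raw sum = 12.
Each reversal replaces raw with 6 − raw, changing the total by 6 − 2·raw per item.
Total = 21 + 3·6 − 2·12 = 21 + 18 − 24 = 15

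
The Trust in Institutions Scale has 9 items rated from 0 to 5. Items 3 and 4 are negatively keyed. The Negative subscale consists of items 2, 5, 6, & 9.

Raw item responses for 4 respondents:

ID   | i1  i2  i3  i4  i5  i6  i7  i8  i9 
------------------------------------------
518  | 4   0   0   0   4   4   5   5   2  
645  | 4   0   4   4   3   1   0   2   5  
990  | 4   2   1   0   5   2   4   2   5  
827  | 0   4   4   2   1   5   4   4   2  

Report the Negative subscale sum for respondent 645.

Respondent 645 raw: 4, 0, 4, 4, 3, 1, 0, 2, 5.
Negative items: 2, 5, 6, 9.
Reverse-coded (reverse-coded value = 5 − response):
  item 2: 0
  item 5: 3
  item 6: 1
  item 9: 5
Sum = 0 + 3 + 1 + 5 = 9

9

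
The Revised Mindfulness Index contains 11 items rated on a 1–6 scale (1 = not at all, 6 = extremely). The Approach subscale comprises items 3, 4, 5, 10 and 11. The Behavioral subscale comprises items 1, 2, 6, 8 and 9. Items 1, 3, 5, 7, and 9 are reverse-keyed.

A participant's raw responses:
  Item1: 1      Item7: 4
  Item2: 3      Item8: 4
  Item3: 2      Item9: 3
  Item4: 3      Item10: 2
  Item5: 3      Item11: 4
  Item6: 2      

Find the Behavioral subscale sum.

Behavioral items: 1, 2, 6, 8, 9.
Of these, items 1 & 9 are reverse-keyed; on a 1–6 scale, reversed = 7 − raw.
  item 1: 7 − 1 = 6
  item 2: 3
  item 6: 2
  item 8: 4
  item 9: 7 − 3 = 4
Sum = 6 + 3 + 2 + 4 + 4 = 19

19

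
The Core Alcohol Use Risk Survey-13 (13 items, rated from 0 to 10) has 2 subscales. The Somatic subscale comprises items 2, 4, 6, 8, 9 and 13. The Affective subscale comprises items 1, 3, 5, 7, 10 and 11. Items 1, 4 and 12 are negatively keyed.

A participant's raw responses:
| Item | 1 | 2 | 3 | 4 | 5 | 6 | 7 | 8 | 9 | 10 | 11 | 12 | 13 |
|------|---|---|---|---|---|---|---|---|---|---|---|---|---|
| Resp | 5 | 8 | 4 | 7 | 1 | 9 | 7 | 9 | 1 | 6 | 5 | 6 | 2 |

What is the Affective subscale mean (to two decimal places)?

Affective items: 1, 3, 5, 7, 10, 11.
Of these, item 1 is negatively keyed; on a 0–10 scale, reversed = 10 − raw.
  item 1: 10 − 5 = 5
  item 3: 4
  item 5: 1
  item 7: 7
  item 10: 6
  item 11: 5
Sum = 5 + 4 + 1 + 7 + 6 + 5 = 28
Mean = 28 / 6 = 4.67

4.67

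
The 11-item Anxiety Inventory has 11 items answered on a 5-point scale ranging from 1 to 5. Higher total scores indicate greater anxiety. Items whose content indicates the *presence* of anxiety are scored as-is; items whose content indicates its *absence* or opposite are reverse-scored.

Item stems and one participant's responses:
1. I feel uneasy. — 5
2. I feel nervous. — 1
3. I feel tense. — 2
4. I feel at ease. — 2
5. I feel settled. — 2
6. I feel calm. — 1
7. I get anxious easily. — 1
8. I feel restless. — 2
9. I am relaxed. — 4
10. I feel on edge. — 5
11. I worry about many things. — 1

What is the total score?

Items 4, 5, 6, 9 describe the absence/opposite of anxiety → reverse-score.
on a 1–5 scale, reversed = 6 − raw.
  item 1: 5
  item 2: 1
  item 3: 2
  item 4: 6 − 2 = 4
  item 5: 6 − 2 = 4
  item 6: 6 − 1 = 5
  item 7: 1
  item 8: 2
  item 9: 6 − 4 = 2
  item 10: 5
  item 11: 1
Total = 5 + 1 + 2 + 4 + 4 + 5 + 1 + 2 + 2 + 5 + 1 = 32

32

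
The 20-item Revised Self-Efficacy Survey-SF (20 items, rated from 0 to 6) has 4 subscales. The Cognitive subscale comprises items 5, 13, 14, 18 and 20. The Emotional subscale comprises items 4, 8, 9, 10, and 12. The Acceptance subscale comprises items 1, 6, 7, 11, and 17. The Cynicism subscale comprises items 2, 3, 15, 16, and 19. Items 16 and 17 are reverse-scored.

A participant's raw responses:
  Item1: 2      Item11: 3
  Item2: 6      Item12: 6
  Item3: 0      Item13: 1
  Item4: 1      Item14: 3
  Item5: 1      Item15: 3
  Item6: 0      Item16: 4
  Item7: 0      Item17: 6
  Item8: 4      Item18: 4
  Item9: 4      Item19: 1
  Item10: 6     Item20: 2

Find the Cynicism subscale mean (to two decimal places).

2.40

Cynicism items: 2, 3, 15, 16, 19.
Of these, item 16 is reverse-scored; reversed = (0+6) − raw = 6 − raw.
  item 2: 6
  item 3: 0
  item 15: 3
  item 16: 6 − 4 = 2
  item 19: 1
Sum = 6 + 0 + 3 + 2 + 1 = 12
Mean = 12 / 5 = 2.40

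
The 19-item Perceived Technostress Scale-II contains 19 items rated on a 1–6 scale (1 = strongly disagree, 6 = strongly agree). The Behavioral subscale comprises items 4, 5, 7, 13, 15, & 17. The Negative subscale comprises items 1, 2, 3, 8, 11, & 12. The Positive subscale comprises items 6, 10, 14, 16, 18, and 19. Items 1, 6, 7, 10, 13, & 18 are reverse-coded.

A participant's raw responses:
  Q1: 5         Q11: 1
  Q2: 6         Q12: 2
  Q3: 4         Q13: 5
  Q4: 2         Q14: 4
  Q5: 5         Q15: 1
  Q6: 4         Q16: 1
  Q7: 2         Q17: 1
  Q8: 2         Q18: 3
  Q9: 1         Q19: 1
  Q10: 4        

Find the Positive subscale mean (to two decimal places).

2.67

Positive items: 6, 10, 14, 16, 18, 19.
Of these, items 6, 10 and 18 are reverse-coded; reversed = (1+6) − raw = 7 − raw.
  item 6: 7 − 4 = 3
  item 10: 7 − 4 = 3
  item 14: 4
  item 16: 1
  item 18: 7 − 3 = 4
  item 19: 1
Sum = 3 + 3 + 4 + 1 + 4 + 1 = 16
Mean = 16 / 6 = 2.67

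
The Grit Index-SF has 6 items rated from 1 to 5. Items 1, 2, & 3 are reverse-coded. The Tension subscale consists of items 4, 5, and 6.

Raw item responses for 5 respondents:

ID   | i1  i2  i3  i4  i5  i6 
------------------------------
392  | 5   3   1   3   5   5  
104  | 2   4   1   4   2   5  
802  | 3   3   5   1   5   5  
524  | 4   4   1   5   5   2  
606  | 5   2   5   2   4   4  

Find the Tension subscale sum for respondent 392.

13

Respondent 392 raw: 5, 3, 1, 3, 5, 5.
Tension items: 4, 5, 6.
Reverse-coded (reversed = (1+5) − raw = 6 − raw):
  item 4: 3
  item 5: 5
  item 6: 5
Sum = 3 + 5 + 5 = 13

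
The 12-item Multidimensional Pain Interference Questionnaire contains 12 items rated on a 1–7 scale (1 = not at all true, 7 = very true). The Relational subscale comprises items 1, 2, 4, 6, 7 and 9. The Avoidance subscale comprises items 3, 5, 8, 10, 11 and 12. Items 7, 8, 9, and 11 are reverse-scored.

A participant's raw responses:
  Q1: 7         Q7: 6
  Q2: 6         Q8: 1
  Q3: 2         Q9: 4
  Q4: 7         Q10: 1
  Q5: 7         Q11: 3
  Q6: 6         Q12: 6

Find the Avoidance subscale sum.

28

Avoidance items: 3, 5, 8, 10, 11, 12.
Of these, items 8 & 11 are reverse-scored; reversed = (1+7) − raw = 8 − raw.
  item 3: 2
  item 5: 7
  item 8: 8 − 1 = 7
  item 10: 1
  item 11: 8 − 3 = 5
  item 12: 6
Sum = 2 + 7 + 7 + 1 + 5 + 6 = 28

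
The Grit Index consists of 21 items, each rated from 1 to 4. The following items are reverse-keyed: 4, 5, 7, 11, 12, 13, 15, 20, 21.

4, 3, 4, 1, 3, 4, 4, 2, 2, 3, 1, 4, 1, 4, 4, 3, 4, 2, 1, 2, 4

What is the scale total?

Reverse-keyed items use 5 − raw:
  item 4: 5 − 1 = 4
  item 5: 5 − 3 = 2
  item 7: 5 − 4 = 1
  item 11: 5 − 1 = 4
  item 12: 5 − 4 = 1
  item 13: 5 − 1 = 4
  item 15: 5 − 4 = 1
  item 20: 5 − 2 = 3
  item 21: 5 − 4 = 1
Scored responses: 4, 3, 4, 4, 2, 4, 1, 2, 2, 3, 4, 1, 4, 4, 1, 3, 4, 2, 1, 3, 1
Total = 4 + 3 + 4 + 4 + 2 + 4 + 1 + 2 + 2 + 3 + 4 + 1 + 4 + 4 + 1 + 3 + 4 + 2 + 1 + 3 + 1 = 57

57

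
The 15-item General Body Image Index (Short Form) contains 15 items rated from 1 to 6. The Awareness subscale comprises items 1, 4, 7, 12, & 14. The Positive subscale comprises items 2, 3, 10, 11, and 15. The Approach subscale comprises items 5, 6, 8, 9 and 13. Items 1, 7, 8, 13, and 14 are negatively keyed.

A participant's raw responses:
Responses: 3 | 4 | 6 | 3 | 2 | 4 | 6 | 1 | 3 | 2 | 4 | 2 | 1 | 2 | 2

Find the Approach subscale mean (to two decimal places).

4.20

Approach items: 5, 6, 8, 9, 13.
Of these, items 8 & 13 are negatively keyed; reverse-coded value = 7 − response.
  item 5: 2
  item 6: 4
  item 8: 7 − 1 = 6
  item 9: 3
  item 13: 7 − 1 = 6
Sum = 2 + 4 + 6 + 3 + 6 = 21
Mean = 21 / 5 = 4.20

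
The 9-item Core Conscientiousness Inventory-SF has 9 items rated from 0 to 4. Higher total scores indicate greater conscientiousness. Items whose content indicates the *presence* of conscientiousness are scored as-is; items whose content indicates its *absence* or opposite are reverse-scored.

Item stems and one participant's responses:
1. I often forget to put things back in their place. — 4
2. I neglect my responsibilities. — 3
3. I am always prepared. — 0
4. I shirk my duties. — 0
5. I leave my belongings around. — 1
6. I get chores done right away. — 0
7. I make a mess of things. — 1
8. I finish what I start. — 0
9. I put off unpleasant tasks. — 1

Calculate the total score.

Items 1, 2, 4, 5, 7, 9 describe the absence/opposite of conscientiousness → reverse-score.
reversed = (0+4) − raw = 4 − raw.
  item 1: 4 − 4 = 0
  item 2: 4 − 3 = 1
  item 3: 0
  item 4: 4 − 0 = 4
  item 5: 4 − 1 = 3
  item 6: 0
  item 7: 4 − 1 = 3
  item 8: 0
  item 9: 4 − 1 = 3
Total = 0 + 1 + 0 + 4 + 3 + 0 + 3 + 0 + 3 = 14

14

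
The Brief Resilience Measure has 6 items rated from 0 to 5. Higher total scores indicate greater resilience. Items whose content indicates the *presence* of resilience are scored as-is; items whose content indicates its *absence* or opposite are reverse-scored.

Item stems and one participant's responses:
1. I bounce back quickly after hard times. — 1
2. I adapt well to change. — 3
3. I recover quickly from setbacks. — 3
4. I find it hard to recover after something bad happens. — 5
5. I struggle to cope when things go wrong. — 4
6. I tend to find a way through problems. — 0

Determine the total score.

8

Items 4, 5 describe the absence/opposite of resilience → reverse-score.
reverse-coded value = 5 − response.
  item 1: 1
  item 2: 3
  item 3: 3
  item 4: 5 − 5 = 0
  item 5: 5 − 4 = 1
  item 6: 0
Total = 1 + 3 + 3 + 0 + 1 + 0 = 8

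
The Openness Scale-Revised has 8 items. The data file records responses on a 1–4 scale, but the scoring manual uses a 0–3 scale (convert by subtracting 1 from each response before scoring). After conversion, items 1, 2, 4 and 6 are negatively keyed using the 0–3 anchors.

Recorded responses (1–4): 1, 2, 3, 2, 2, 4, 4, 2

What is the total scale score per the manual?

14

Convert to 0–3: 0, 1, 2, 1, 1, 3, 3, 1
Reverse-coded (reverse-coded value = 3 − response):
  item 1: 3 − 0 = 3
  item 2: 3 − 1 = 2
  item 4: 3 − 1 = 2
  item 6: 3 − 3 = 0
Scored: 3, 2, 2, 2, 1, 0, 3, 1
Total = 14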